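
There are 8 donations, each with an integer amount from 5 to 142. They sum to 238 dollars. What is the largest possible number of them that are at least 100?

Suppose k of them are at least 100. Those contribute at least 100 each and the other 8 − k at least 5 each.
So the total is at least 100k + 5(8 − k) = 40 + 95k. This must be ≤ 238, giving k ≤ 2.
k = 2 is achieved by 2 values at 100 and 6 at 5, total 230; add 8 to one value (staying below 100) to reach 238.

2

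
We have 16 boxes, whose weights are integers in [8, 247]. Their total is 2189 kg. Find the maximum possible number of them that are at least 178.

Suppose k of them are at least 178. Those contribute at least 178 each and the other 16 − k at least 8 each.
So the total is at least 178k + 8(16 − k) = 128 + 170k. This must be ≤ 2189, giving k ≤ 12.
k = 12 is achieved by 12 values at 178 and 4 at 8, total 2168; add 21 to one value (staying below 178) to reach 2189.

12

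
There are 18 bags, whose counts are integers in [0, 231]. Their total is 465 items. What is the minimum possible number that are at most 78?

13

Let j be the number exceeding 78. Then the total is ≥ 79·j + 0·(18 − j) = 0 + 79j.
So 79j ≤ 465 and j ≤ 5; hence at least 18 − 5 = 13 are ≤ 78.
Exactly 13 works: 13 values at 0 and 5 at 79 total 395; raise one of the low values by 70 (still ≤ 78) to hit 465.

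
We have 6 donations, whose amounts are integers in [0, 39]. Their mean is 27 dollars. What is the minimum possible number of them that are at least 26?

1

The total is 6 × 27 = 162.
Each value short of 26 is at most 25, costing at least 39 − 25 = 14 against the maximum total of 234.
We can afford to lose at most 234 − 162 = 72, so at most ⌊72/14⌋ = 5 fall short, and at least 1 are ≥ 26.
Exactly 1 works: 1 value at 39 and 5 at 25 total 164; lower one of the high values by 2 (still ≥ 26) to hit 162.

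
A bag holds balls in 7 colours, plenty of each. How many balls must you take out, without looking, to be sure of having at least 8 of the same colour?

You could draw 7 of every colour without reaching 8 of any — 49 in all.
One more forces 8 of some colour, so 49 + 1 = 50.

50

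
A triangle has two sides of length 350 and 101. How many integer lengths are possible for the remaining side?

The triangle inequality gives |350 − 101| < c < 350 + 101, i.e. 249 < c < 451.
So c can be any integer from 250 to 450: 201 values.

201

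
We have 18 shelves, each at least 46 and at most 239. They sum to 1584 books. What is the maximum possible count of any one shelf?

Maximizing one value means minimizing the remaining 17.
The other 17 contribute at least 17 × 46 = 782, leaving at most 1584 − 782 = 802.
But each shelf is capped at 239, so the maximum is 239.
Achievable: one at 239 and the other 17 totalling 1345, which fits since 17 × 46 ≤ 1345 ≤ 17 × 239.

239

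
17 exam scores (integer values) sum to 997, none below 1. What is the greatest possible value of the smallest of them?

58

If every one of the 17 were at least 59, the total would be at least 17 × 59 = 1003 > 997.
Equality holds with 6 values of 58 and 11 values of 59.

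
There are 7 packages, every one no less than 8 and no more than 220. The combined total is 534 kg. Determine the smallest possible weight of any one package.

Minimizing one value means maximizing the remaining 6.
The other 6 can take up 6 × 220 = 1320 ≥ 534 − 8, so one package can sit at its floor of 8.
Achievable: one at 8 and the other 6 totalling 526, which fits since 6 × 8 ≤ 526 ≤ 6 × 220.

8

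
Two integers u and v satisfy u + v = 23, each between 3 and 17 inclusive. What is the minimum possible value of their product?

102

For a fixed sum, uv is smallest when u and v are as far apart as possible.
At the endpoint u = 6, v = 23 − 6 = 17, so uv = 6 × 17 = 102.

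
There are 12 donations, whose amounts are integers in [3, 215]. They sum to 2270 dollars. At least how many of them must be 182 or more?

3

Suppose at most 12 − j of them reach 182; then j values are ≤ 181 and the rest ≤ 215.
The total is then ≤ 181·j + 215·(12 − j) = 2580 − 34j. For this to be ≥ 2270 we need j ≤ 9, so at least 12 − 9 = 3 must reach 182.
Exactly 3 works: 3 values at 215 and 9 at 181 total 2274; lower one of the high values by 4 (still ≥ 182) to hit 2270.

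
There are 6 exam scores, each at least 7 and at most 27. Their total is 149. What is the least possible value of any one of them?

14

Minimizing one value means maximizing the remaining 5.
The other 5 contribute at most 5 × 27 = 135, leaving at least 149 − 135 = 14.
Since 14 ≥ 7, this is achievable: one at 14 and 5 at 27.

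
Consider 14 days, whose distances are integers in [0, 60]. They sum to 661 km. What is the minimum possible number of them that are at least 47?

2

Each value short of 47 is at most 46, costing at least 60 − 46 = 14 against the maximum total of 840.
We can afford to lose at most 840 − 661 = 179, so at most ⌊179/14⌋ = 12 fall short, and at least 2 are ≥ 47.
Exactly 2 works: 2 values at 60 and 12 at 46 total 672; lower one of the high values by 11 (still ≥ 47) to hit 661.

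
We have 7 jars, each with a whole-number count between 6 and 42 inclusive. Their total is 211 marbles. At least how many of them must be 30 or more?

1

If only k of them are at least 30, the other 7 − k are at most 29, so the total is at most k·42 + (7 − k)·29.
This must reach 211, so k·42 + (7 − k)·29 ≥ 211, giving k ≥ 1.
Exactly 1 works: 1 value at 42 and 6 at 29 total 216; lower one of the high values by 5 (still ≥ 30) to hit 211.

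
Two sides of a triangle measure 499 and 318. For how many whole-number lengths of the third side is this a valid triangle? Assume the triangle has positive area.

The triangle inequality gives |499 − 318| < c < 499 + 318, i.e. 181 < c < 817.
So c can be any integer from 182 to 816: 635 values.

635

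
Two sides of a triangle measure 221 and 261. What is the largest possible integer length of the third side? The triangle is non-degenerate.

481

The third side must be less than 221 + 261 = 482.
The largest integer below 482 is 481.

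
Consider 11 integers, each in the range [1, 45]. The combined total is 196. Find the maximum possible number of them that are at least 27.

If k of the values are ≥ 27, the total is ≥ 27k + 1(11 − k).
Setting 27k + 1(11 − k) ≤ 196 gives 26k ≤ 185, so k ≤ 7.
k = 7 is achieved by 7 values at 27 and 4 at 1, total 193; add 3 to one value (staying below 27) to reach 196.

7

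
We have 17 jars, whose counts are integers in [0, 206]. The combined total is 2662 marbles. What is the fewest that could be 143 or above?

If only k of them are at least 143, the other 17 − k are at most 142, so the total is at most k·206 + (17 − k)·142.
This must reach 2662, so k·206 + (17 − k)·142 ≥ 2662, giving k ≥ 4.
Exactly 4 works: 4 values at 206 and 13 at 142 total 2670; lower one of the high values by 8 (still ≥ 143) to hit 2662.

4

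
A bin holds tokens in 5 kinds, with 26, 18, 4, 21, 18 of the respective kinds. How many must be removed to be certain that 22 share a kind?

In the worst case you take as many as possible of each kind without reaching 22: 21 + 18 + 4 + 21 + 18 = 82.
The next one must give 22 of some kind, so 82 + 1 = 83.

83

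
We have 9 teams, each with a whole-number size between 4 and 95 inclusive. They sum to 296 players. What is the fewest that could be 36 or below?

2

If only k of them are at most 36, the other 9 − k are at least 37, so the total is at least (9 − k)·37 + k·4.
This is ≤ 296, so (9 − k)·37 + 4k ≤ 296, which gives k ≥ 2.
Exactly 2 works: 2 values at 4 and 7 at 37 total 267; raise one of the low values by 29 (still ≤ 36) to hit 296.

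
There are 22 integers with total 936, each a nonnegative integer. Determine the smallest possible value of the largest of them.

Some value must be at least ⌈936/22⌉ = 43, since 22 × 42 = 924 < 936.
Achievable: 12 of them at 43 and 10 at 42 total 936.

43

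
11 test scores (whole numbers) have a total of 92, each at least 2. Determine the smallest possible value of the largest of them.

9

Some value must be at least ⌈92/11⌉ = 9, since 11 × 8 = 88 < 92.
Equality holds with 4 values of 9 and 7 values of 8.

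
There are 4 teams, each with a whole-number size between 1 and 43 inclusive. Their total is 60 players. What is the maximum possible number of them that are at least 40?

1

If k of the values are ≥ 40, the total is ≥ 40k + 1(4 − k).
Setting 40k + 1(4 − k) ≤ 60 gives 39k ≤ 56, so k ≤ 1.
k = 1 is achieved by 1 value at 40 and 3 at 1, total 43; add 17 to one value (staying below 40) to reach 60.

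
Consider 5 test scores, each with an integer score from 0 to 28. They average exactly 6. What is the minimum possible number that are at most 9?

The total is 5 × 6 = 30.
If only k of them are at most 9, the other 5 − k are at least 10, so the total is at least (5 − k)·10 + k·0.
This is ≤ 30, so (5 − k)·10 + 0k ≤ 30, which gives k ≥ 2.
Exactly 2 works: 2 values at 0 and 3 at 10 total 30.

2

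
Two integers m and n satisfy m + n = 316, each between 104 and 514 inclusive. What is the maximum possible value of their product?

24964

For a fixed sum, the product mn is largest when m and n are as close as possible.
Taking m = 158 and n = 158 (both in [104, 514]) gives mn = 24964.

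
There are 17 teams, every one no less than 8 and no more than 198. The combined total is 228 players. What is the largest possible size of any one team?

100

To make one team as large as possible, make the other 16 as small as possible.
The other 16 contribute at least 16 × 8 = 128, leaving at most 228 − 128 = 100.
Since 100 ≤ 198, this is achievable: one at 100 and 16 at 8.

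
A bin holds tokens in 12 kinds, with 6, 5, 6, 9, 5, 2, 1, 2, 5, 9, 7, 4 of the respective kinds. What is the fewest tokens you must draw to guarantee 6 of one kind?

50

In the worst case you take as many as possible of each kind without reaching 6: 5 + 5 + 5 + 5 + 5 + 2 + 1 + 2 + 5 + 5 + 5 + 4 = 49.
The next one must give 6 of some kind, so 49 + 1 = 50.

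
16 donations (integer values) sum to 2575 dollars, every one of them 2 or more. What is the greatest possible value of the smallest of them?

160

The average is 2575/16 < 161, so some value is ≤ 160.
Achievable: 1 of them at 160 and 15 at 161 total 2575.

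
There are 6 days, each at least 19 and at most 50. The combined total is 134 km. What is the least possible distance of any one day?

19

Minimizing one value means maximizing the remaining 5.
The other 5 can take up 5 × 50 = 250 ≥ 134 − 19, so one day can sit at its floor of 19.
Achievable: one at 19 and the other 5 totalling 115, which fits since 5 × 19 ≤ 115 ≤ 5 × 50.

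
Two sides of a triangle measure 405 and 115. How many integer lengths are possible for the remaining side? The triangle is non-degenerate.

The triangle inequality gives |405 − 115| < c < 405 + 115, i.e. 290 < c < 520.
So c can be any integer from 291 to 519: 229 values.

229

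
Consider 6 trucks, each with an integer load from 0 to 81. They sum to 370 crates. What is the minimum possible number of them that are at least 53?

2

If only k of them are at least 53, the other 6 − k are at most 52, so the total is at most k·81 + (6 − k)·52.
This must reach 370, so k·81 + (6 − k)·52 ≥ 370, giving k ≥ 2.
Exactly 2 works: 2 values at 81 and 4 at 52 total 370.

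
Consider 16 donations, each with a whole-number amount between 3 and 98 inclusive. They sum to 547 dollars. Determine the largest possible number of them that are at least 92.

5

If k of the values are ≥ 92, the total is ≥ 92k + 3(16 − k).
Setting 92k + 3(16 − k) ≤ 547 gives 89k ≤ 499, so k ≤ 5.
k = 5 is achieved by 5 values at 92 and 11 at 3, total 493; add 54 to one value (staying below 92) to reach 547.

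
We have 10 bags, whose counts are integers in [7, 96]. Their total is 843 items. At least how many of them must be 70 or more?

Each value short of 70 is at most 69, costing at least 96 − 69 = 27 against the maximum total of 960.
We can afford to lose at most 960 − 843 = 117, so at most ⌊117/27⌋ = 4 fall short, and at least 6 are ≥ 70.
Exactly 6 works: 6 values at 96 and 4 at 69 total 852; lower one of the high values by 9 (still ≥ 70) to hit 843.

6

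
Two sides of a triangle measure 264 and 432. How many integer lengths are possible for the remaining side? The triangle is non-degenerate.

527

The triangle inequality gives |264 − 432| < c < 264 + 432, i.e. 168 < c < 696.
So c can be any integer from 169 to 695: 527 values.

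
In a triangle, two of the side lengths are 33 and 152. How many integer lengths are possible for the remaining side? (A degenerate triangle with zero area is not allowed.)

The triangle inequality gives |33 − 152| < c < 33 + 152, i.e. 119 < c < 185.
So c can be any integer from 120 to 184: 65 values.

65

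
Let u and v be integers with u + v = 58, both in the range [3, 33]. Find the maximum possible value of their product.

841

With u + v fixed, uv peaks when the two are closest together.
Taking u = 29 and v = 29 (both in [3, 33]) gives uv = 841.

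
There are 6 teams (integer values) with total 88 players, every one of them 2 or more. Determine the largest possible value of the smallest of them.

The average is 88/6 < 15, so some value is ≤ 14.
Achievable: 2 of them at 14 and 4 at 15 total 88.

14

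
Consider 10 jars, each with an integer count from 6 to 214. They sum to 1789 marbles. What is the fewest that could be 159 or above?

4

Suppose at most 10 − j of them reach 159; then j values are ≤ 158 and the rest ≤ 214.
The total is then ≤ 158·j + 214·(10 − j) = 2140 − 56j. For this to be ≥ 1789 we need j ≤ 6, so at least 10 − 6 = 4 must reach 159.
Exactly 4 works: 4 values at 214 and 6 at 158 total 1804; lower one of the high values by 15 (still ≥ 159) to hit 1789.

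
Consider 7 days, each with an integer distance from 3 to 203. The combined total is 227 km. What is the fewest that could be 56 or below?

If only k of them are at most 56, the other 7 − k are at least 57, so the total is at least (7 − k)·57 + k·3.
This is ≤ 227, so (7 − k)·57 + 3k ≤ 227, which gives k ≥ 4.
Exactly 4 works: 4 values at 3 and 3 at 57 total 183; raise one of the low values by 44 (still ≤ 56) to hit 227.

4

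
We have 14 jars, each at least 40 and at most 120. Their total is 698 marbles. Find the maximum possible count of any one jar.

To make one jar as large as possible, make the other 13 as small as possible.
The other 13 contribute at least 13 × 40 = 520, leaving at most 698 − 520 = 178.
But each jar is capped at 120, so the maximum is 120.
Achievable: one at 120 and the other 13 totalling 578, which fits since 13 × 40 ≤ 578 ≤ 13 × 120.

120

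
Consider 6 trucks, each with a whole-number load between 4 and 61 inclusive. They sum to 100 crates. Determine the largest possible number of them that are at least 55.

With k values at 55 or above and the rest at least 4, the sum is at least 24 + 51k.
Since the sum is 100, we need 51k ≤ 76, i.e. k ≤ 1.
k = 1 is achieved by 1 value at 55 and 5 at 4, total 75; add 25 to one value (staying below 55) to reach 100.

1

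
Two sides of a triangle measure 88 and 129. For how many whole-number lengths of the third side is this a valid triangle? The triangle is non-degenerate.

The triangle inequality gives |88 − 129| < c < 88 + 129, i.e. 41 < c < 217.
So c can be any integer from 42 to 216: 175 values.

175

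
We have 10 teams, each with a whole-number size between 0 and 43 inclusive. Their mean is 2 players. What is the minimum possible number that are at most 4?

The total is 10 × 2 = 20.
Let j be the number exceeding 4. Then the total is ≥ 5·j + 0·(10 − j) = 0 + 5j.
So 5j ≤ 20 and j ≤ 4; hence at least 10 − 4 = 6 are ≤ 4.
Exactly 6 works: 6 values at 0 and 4 at 5 total 20.

6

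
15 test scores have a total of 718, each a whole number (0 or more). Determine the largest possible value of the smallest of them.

47

The average is 718/15 < 48, so some value is ≤ 47.
Equality holds with 2 values of 47 and 13 values of 48.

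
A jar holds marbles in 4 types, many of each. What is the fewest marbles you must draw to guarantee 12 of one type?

In the worst case you draw 11 of each of the 4 types: 4 × 11 = 44.
One more forces 12 of some type, so 44 + 1 = 45.

45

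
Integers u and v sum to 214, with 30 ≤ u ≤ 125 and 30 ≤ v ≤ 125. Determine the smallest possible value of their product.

11125

For a fixed sum, uv is smallest when u and v are as far apart as possible.
The extreme feasible split is u = 89, v = 125, giving uv = 11125.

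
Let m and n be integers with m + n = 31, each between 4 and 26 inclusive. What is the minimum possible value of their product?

130

Since m + n is fixed, pushing one of them to its bound minimizes the product.
At the endpoint m = 5, n = 31 − 5 = 26, so mn = 5 × 26 = 130.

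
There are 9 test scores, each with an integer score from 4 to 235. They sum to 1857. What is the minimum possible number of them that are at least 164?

6

Each value short of 164 is at most 163, costing at least 235 − 163 = 72 against the maximum total of 2115.
We can afford to lose at most 2115 − 1857 = 258, so at most ⌊258/72⌋ = 3 fall short, and at least 6 are ≥ 164.
Exactly 6 works: 6 values at 235 and 3 at 163 total 1899; lower one of the high values by 42 (still ≥ 164) to hit 1857.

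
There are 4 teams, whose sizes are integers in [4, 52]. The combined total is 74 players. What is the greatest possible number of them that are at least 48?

1

With k values at 48 or above and the rest at least 4, the sum is at least 16 + 44k.
Since the sum is 74, we need 44k ≤ 58, i.e. k ≤ 1.
k = 1 is achieved by 1 value at 48 and 3 at 4, total 60; add 14 to one value (staying below 48) to reach 74.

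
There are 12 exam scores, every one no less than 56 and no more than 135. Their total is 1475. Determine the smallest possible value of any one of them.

Minimizing one value means maximizing the remaining 11.
The other 11 can take up 11 × 135 = 1485 ≥ 1475 − 56, so one score can sit at its floor of 56.
Achievable: one at 56 and the other 11 totalling 1419, which fits since 11 × 56 ≤ 1419 ≤ 11 × 135.

56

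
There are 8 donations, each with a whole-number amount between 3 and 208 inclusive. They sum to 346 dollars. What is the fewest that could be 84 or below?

Let j be the number exceeding 84. Then the total is ≥ 85·j + 3·(8 − j) = 24 + 82j.
So 82j ≤ 322 and j ≤ 3; hence at least 8 − 3 = 5 are ≤ 84.
Exactly 5 works: 5 values at 3 and 3 at 85 total 270; raise one of the low values by 76 (still ≤ 84) to hit 346.

5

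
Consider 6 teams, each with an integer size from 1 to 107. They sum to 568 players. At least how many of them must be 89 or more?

Each value short of 89 is at most 88, costing at least 107 − 88 = 19 against the maximum total of 642.
We can afford to lose at most 642 − 568 = 74, so at most ⌊74/19⌋ = 3 fall short, and at least 3 are ≥ 89.
Exactly 3 works: 3 values at 107 and 3 at 88 total 585; lower one of the high values by 17 (still ≥ 89) to hit 568.

3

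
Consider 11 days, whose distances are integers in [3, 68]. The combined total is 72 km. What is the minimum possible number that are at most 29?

10

Each value above 29 is at least 30, contributing at least 30 − 3 = 27 above the floor 3.
The sum exceeds the floor total 33 by 39, so at most ⌊39/27⌋ = 1 exceed 29, and at least 10 are ≤ 29.
Exactly 10 works: 10 values at 3 and 1 at 30 total 60; raise one of the low values by 12 (still ≤ 29) to hit 72.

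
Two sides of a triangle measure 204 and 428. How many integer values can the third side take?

407

The triangle inequality gives |204 − 428| < c < 204 + 428, i.e. 224 < c < 632.
So c can be any integer from 225 to 631: 407 values.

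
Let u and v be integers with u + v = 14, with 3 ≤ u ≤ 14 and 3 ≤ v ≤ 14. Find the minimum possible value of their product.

uv = u(14 − u) is concave in u, so over [3, 11] it is minimized at an endpoint.
The extreme feasible split is u = 3, v = 11, giving uv = 33.

33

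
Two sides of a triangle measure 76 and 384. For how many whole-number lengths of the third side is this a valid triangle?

The triangle inequality gives |76 − 384| < c < 76 + 384, i.e. 308 < c < 460.
So c can be any integer from 309 to 459: 151 values.

151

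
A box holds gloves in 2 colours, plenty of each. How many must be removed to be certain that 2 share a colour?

3

You could draw 1 of every colour without reaching 2 of any — 2 in all.
One more forces 2 of some colour, so 2 + 1 = 3.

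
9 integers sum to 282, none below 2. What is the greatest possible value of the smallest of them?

31

The 9 values sum to 282, so their minimum is at most ⌊282/9⌋ = 31.
Equality holds with 6 values of 31 and 3 values of 32.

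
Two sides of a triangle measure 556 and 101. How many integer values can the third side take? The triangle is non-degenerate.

201

The triangle inequality gives |556 − 101| < c < 556 + 101, i.e. 455 < c < 657.
So c can be any integer from 456 to 656: 201 values.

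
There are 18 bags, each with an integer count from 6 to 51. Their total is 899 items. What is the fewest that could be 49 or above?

Suppose at most 18 − j of them reach 49; then j values are ≤ 48 and the rest ≤ 51.
The total is then ≤ 48·j + 51·(18 − j) = 918 − 3j. For this to be ≥ 899 we need j ≤ 6, so at least 18 − 6 = 12 must reach 49.
Exactly 12 works: 12 values at 51 and 6 at 48 total 900; lower one of the high values by 1 (still ≥ 49) to hit 899.

12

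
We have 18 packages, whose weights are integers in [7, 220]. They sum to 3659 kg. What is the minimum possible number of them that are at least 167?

Each value short of 167 is at most 166, costing at least 220 − 166 = 54 against the maximum total of 3960.
We can afford to lose at most 3960 − 3659 = 301, so at most ⌊301/54⌋ = 5 fall short, and at least 13 are ≥ 167.
Exactly 13 works: 13 values at 220 and 5 at 166 total 3690; lower one of the high values by 31 (still ≥ 167) to hit 3659.

13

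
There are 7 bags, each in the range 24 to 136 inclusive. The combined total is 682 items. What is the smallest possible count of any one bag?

24

To make one bag as small as possible, make the other 6 as large as possible.
The other 6 can take up 6 × 136 = 816 ≥ 682 − 24, so one bag can sit at its floor of 24.
Achievable: one at 24 and the other 6 totalling 658, which fits since 6 × 24 ≤ 658 ≤ 6 × 136.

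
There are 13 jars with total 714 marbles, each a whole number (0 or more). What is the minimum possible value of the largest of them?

55

If every one of the 13 were at most 54, the total would be at most 13 × 54 = 702 < 714.
Equality holds with 12 values of 55 and 1 value of 54.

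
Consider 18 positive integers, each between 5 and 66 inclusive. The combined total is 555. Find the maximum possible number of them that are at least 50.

10

Suppose k of them are at least 50. Those contribute at least 50 each and the other 18 − k at least 5 each.
So the total is at least 50k + 5(18 − k) = 90 + 45k. This must be ≤ 555, giving k ≤ 10.
k = 10 is achieved by 10 values at 50 and 8 at 5, total 540; add 15 to one value (staying below 50) to reach 555.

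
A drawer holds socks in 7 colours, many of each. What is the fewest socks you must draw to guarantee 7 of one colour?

43

You could draw 6 of every colour without reaching 7 of any — 42 in all.
One more forces 7 of some colour, so 42 + 1 = 43.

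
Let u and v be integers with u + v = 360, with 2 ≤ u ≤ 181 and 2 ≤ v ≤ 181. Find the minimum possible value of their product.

Since u + v is fixed, pushing one of them to its bound minimizes the product.
At the endpoint u = 179, v = 360 − 179 = 181, so uv = 179 × 181 = 32399.

32399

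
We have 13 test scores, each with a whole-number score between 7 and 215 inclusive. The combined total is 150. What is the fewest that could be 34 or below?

If only k of them are at most 34, the other 13 − k are at least 35, so the total is at least (13 − k)·35 + k·7.
This is ≤ 150, so (13 − k)·35 + 7k ≤ 150, which gives k ≥ 11.
Exactly 11 works: 11 values at 7 and 2 at 35 total 147; raise one of the low values by 3 (still ≤ 34) to hit 150.

11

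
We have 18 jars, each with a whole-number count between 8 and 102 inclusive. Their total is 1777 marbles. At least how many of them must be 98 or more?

If only k of them are at least 98, the other 18 − k are at most 97, so the total is at most k·102 + (18 − k)·97.
This must reach 1777, so k·102 + (18 − k)·97 ≥ 1777, giving k ≥ 7.
Exactly 7 works: 7 values at 102 and 11 at 97 total 1781; lower one of the high values by 4 (still ≥ 98) to hit 1777.

7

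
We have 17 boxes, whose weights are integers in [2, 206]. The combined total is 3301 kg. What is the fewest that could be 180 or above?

Suppose at most 17 − j of them reach 180; then j values are ≤ 179 and the rest ≤ 206.
The total is then ≤ 179·j + 206·(17 − j) = 3502 − 27j. For this to be ≥ 3301 we need j ≤ 7, so at least 17 − 7 = 10 must reach 180.
Exactly 10 works: 10 values at 206 and 7 at 179 total 3313; lower one of the high values by 12 (still ≥ 180) to hit 3301.

10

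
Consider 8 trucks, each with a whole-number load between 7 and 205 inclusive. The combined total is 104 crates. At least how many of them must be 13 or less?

2

If only k of them are at most 13, the other 8 − k are at least 14, so the total is at least (8 − k)·14 + k·7.
This is ≤ 104, so (8 − k)·14 + 7k ≤ 104, which gives k ≥ 2.
Exactly 2 works: 2 values at 7 and 6 at 14 total 98; raise one of the low values by 6 (still ≤ 13) to hit 104.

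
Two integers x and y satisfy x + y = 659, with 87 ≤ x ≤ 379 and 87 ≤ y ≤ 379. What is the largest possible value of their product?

With x + y fixed, xy peaks when the two are closest together.
Taking x = 329 and y = 330 (both in [87, 379]) gives xy = 108570.

108570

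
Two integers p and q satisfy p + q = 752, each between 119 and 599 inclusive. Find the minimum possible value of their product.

Since p + q is fixed, pushing one of them to its bound minimizes the product.
The extreme feasible split is p = 153, q = 599, giving pq = 91647.

91647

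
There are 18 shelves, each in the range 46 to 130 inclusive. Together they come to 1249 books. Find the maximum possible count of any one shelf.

130

To make one shelf as large as possible, make the other 17 as small as possible.
The other 17 contribute at least 17 × 46 = 782, leaving at most 1249 − 782 = 467.
But each shelf is capped at 130, so the maximum is 130.
Achievable: one at 130 and the other 17 totalling 1119, which fits since 17 × 46 ≤ 1119 ≤ 17 × 130.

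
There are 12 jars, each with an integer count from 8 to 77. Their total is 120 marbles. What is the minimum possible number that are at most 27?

11

If only k of them are at most 27, the other 12 − k are at least 28, so the total is at least (12 − k)·28 + k·8.
This is ≤ 120, so (12 − k)·28 + 8k ≤ 120, which gives k ≥ 11.
Exactly 11 works: 11 values at 8 and 1 at 28 total 116; raise one of the low values by 4 (still ≤ 27) to hit 120.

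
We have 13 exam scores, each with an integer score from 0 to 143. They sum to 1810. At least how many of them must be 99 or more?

If only k of them are at least 99, the other 13 − k are at most 98, so the total is at most k·143 + (13 − k)·98.
This must reach 1810, so k·143 + (13 − k)·98 ≥ 1810, giving k ≥ 12.
Exactly 12 works: 12 values at 143 and 1 at 98 total 1814; lower one of the high values by 4 (still ≥ 99) to hit 1810.

12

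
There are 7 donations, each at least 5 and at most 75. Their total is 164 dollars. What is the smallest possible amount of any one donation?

5

Minimizing one value means maximizing the remaining 6.
The other 6 can take up 6 × 75 = 450 ≥ 164 − 5, so one donation can sit at its floor of 5.
Achievable: one at 5 and the other 6 totalling 159, which fits since 6 × 5 ≤ 159 ≤ 6 × 75.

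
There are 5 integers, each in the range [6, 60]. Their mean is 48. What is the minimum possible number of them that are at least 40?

The total is 5 × 48 = 240.
Suppose at most 5 − j of them reach 40; then j values are ≤ 39 and the rest ≤ 60.
The total is then ≤ 39·j + 60·(5 − j) = 300 − 21j. For this to be ≥ 240 we need j ≤ 2, so at least 5 − 2 = 3 must reach 40.
Exactly 3 works: 3 values at 60 and 2 at 39 total 258; lower one of the high values by 18 (still ≥ 40) to hit 240.

3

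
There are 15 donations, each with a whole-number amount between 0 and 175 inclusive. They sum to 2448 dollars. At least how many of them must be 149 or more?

9

Each value short of 149 is at most 148, costing at least 175 − 148 = 27 against the maximum total of 2625.
We can afford to lose at most 2625 − 2448 = 177, so at most ⌊177/27⌋ = 6 fall short, and at least 9 are ≥ 149.
Exactly 9 works: 9 values at 175 and 6 at 148 total 2463; lower one of the high values by 15 (still ≥ 149) to hit 2448.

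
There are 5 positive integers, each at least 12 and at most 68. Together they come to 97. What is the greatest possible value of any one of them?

49

To make one integer as large as possible, make the other 4 as small as possible.
The other 4 contribute at least 4 × 12 = 48, leaving at most 97 − 48 = 49.
Since 49 ≤ 68, this is achievable: one at 49 and 4 at 12.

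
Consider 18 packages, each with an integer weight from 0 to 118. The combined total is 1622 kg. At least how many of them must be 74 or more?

7

If only k of them are at least 74, the other 18 − k are at most 73, so the total is at most k·118 + (18 − k)·73.
This must reach 1622, so k·118 + (18 − k)·73 ≥ 1622, giving k ≥ 7.
Exactly 7 works: 7 values at 118 and 11 at 73 total 1629; lower one of the high values by 7 (still ≥ 74) to hit 1622.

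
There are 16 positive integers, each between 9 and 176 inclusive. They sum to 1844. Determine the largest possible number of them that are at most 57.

Each value at 57 or below falls at least 176 − 57 = 119 short of the ceiling 176.
The ceiling total is 16 × 176 = 2816, and we need 1844, so at most ⌊(2816 − 1844)/119⌋ = 8 can be that low.
k = 8 is achieved by 8 values at 57 and 8 at 176, total 1864; lower one of the 176's by 20 (still > 57) to reach 1844.

8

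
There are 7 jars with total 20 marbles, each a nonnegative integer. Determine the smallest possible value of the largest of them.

3

If every one of the 7 were at most 2, the total would be at most 7 × 2 = 14 < 20.
Equality holds with 6 values of 3 and 1 value of 2.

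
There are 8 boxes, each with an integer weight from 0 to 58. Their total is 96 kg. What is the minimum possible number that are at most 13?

2

If only k of them are at most 13, the other 8 − k are at least 14, so the total is at least (8 − k)·14 + k·0.
This is ≤ 96, so (8 − k)·14 + 0k ≤ 96, which gives k ≥ 2.
Exactly 2 works: 2 values at 0 and 6 at 14 total 84; raise one of the low values by 12 (still ≤ 13) to hit 96.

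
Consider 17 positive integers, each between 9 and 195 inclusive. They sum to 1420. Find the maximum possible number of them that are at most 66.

14

Suppose k of them are at most 66. Those contribute at most 66 each and the rest at most 195 each.
So the total is at most 66k + 195(17 − k) = 3315 − 129k. This must still be ≥ 1420, so k ≤ 14.
k = 14 is achieved by 14 values at 66 and 3 at 195, total 1509; lower one of the 195's by 89 (still > 66) to reach 1420.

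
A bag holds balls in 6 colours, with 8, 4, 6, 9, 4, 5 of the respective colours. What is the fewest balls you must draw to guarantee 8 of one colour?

In the worst case you take as many as possible of each colour without reaching 8: 7 + 4 + 6 + 7 + 4 + 5 = 33.
The next one must give 8 of some colour, so 33 + 1 = 34.

34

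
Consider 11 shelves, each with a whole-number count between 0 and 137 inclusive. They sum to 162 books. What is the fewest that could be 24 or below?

5

Let j be the number exceeding 24. Then the total is ≥ 25·j + 0·(11 − j) = 0 + 25j.
So 25j ≤ 162 and j ≤ 6; hence at least 11 − 6 = 5 are ≤ 24.
Exactly 5 works: 5 values at 0 and 6 at 25 total 150; raise one of the low values by 12 (still ≤ 24) to hit 162.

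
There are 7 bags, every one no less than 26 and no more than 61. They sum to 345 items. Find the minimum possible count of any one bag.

Minimizing one value means maximizing the remaining 6.
The other 6 can take up 6 × 61 = 366 ≥ 345 − 26, so one bag can sit at its floor of 26.
Achievable: one at 26 and the other 6 totalling 319, which fits since 6 × 26 ≤ 319 ≤ 6 × 61.

26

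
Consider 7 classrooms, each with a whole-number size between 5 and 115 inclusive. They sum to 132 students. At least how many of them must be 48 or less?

5

If only k of them are at most 48, the other 7 − k are at least 49, so the total is at least (7 − k)·49 + k·5.
This is ≤ 132, so (7 − k)·49 + 5k ≤ 132, which gives k ≥ 5.
Exactly 5 works: 5 values at 5 and 2 at 49 total 123; raise one of the low values by 9 (still ≤ 48) to hit 132.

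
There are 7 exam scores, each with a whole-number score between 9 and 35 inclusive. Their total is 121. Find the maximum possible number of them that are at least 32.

2

Suppose k of them are at least 32. Those contribute at least 32 each and the other 7 − k at least 9 each.
So the total is at least 32k + 9(7 − k) = 63 + 23k. This must be ≤ 121, giving k ≤ 2.
k = 2 is achieved by 2 values at 32 and 5 at 9, total 109; add 12 to one value (staying below 32) to reach 121.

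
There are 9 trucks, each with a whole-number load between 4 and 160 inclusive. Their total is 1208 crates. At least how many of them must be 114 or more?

5

Suppose at most 9 − j of them reach 114; then j values are ≤ 113 and the rest ≤ 160.
The total is then ≤ 113·j + 160·(9 − j) = 1440 − 47j. For this to be ≥ 1208 we need j ≤ 4, so at least 9 − 4 = 5 must reach 114.
Exactly 5 works: 5 values at 160 and 4 at 113 total 1252; lower one of the high values by 44 (still ≥ 114) to hit 1208.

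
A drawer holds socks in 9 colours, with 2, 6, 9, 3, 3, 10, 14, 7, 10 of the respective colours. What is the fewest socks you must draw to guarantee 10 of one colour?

58

In the worst case you take as many as possible of each colour without reaching 10: 2 + 6 + 9 + 3 + 3 + 9 + 9 + 7 + 9 = 57.
The next one must give 10 of some colour, so 57 + 1 = 58.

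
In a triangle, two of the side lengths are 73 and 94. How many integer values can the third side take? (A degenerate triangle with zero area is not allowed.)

145

The triangle inequality gives |73 − 94| < c < 73 + 94, i.e. 21 < c < 167.
So c can be any integer from 22 to 166: 145 values.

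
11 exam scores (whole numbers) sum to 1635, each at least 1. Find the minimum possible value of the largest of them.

149

If every one of the 11 were at most 148, the total would be at most 11 × 148 = 1628 < 1635.
Taking 4 copies of 148 and 7 copies of 149 gives exactly 1635, so 149 is attained.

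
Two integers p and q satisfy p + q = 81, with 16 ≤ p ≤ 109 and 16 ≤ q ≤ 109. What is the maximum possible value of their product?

1640

For a fixed sum, the product pq is largest when p and q are as close as possible.
Taking p = 40 and q = 41 (both in [16, 109]) gives pq = 1640.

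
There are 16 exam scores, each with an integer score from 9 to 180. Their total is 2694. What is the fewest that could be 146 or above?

Suppose at most 16 − j of them reach 146; then j values are ≤ 145 and the rest ≤ 180.
The total is then ≤ 145·j + 180·(16 − j) = 2880 − 35j. For this to be ≥ 2694 we need j ≤ 5, so at least 16 − 5 = 11 must reach 146.
Exactly 11 works: 11 values at 180 and 5 at 145 total 2705; lower one of the high values by 11 (still ≥ 146) to hit 2694.

11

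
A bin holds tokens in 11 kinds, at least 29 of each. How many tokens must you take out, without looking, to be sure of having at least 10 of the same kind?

In the worst case you draw 9 of each of the 11 kinds: 11 × 9 = 99.
One more forces 10 of some kind, so 99 + 1 = 100.

100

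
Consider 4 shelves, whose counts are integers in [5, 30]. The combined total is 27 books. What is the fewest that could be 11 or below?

3

Each value above 11 is at least 12, contributing at least 12 − 5 = 7 above the floor 5.
The sum exceeds the floor total 20 by 7, so at most ⌊7/7⌋ = 1 exceed 11, and at least 3 are ≤ 11.
Exactly 3 works: 3 values at 5 and 1 at 12 total 27.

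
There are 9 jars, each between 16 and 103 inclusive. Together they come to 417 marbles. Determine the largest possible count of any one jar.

103

To make one jar as large as possible, make the other 8 as small as possible.
The other 8 contribute at least 8 × 16 = 128, leaving at most 417 − 128 = 289.
But each jar is capped at 103, so the maximum is 103.
Achievable: one at 103 and the other 8 totalling 314, which fits since 8 × 16 ≤ 314 ≤ 8 × 103.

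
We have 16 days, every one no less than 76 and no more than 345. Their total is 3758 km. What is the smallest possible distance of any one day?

Minimizing one value means maximizing the remaining 15.
The other 15 can take up 15 × 345 = 5175 ≥ 3758 − 76, so one day can sit at its floor of 76.
Achievable: one at 76 and the other 15 totalling 3682, which fits since 15 × 76 ≤ 3682 ≤ 15 × 345.

76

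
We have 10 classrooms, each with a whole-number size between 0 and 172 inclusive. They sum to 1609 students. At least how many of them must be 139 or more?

Suppose at most 10 − j of them reach 139; then j values are ≤ 138 and the rest ≤ 172.
The total is then ≤ 138·j + 172·(10 − j) = 1720 − 34j. For this to be ≥ 1609 we need j ≤ 3, so at least 10 − 3 = 7 must reach 139.
Exactly 7 works: 7 values at 172 and 3 at 138 total 1618; lower one of the high values by 9 (still ≥ 139) to hit 1609.

7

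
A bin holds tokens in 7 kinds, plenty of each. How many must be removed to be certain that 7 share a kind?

You could draw 6 of every kind without reaching 7 of any — 42 in all.
One more forces 7 of some kind, so 42 + 1 = 43.

43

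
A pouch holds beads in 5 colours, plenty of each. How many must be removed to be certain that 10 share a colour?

46

You could draw 9 of every colour without reaching 10 of any — 45 in all.
One more forces 10 of some colour, so 45 + 1 = 46.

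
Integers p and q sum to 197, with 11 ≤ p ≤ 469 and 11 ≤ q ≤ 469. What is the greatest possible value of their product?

pq = p(197 − p) is maximized when p is as near 197/2 as the bounds allow.
Taking p = 98 and q = 99 (both in [11, 469]) gives pq = 9702.

9702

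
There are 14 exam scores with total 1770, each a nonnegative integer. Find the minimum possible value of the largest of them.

The average is 1770/14 > 126, so not all 14 can be 126 or less; the largest is ≥ 127.
Achievable: 6 of them at 127 and 8 at 126 total 1770.

127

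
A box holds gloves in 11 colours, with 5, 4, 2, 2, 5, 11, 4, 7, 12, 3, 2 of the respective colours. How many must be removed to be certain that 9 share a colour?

In the worst case you take as many as possible of each colour without reaching 9: 5 + 4 + 2 + 2 + 5 + 8 + 4 + 7 + 8 + 3 + 2 = 50.
The next one must give 9 of some colour, so 50 + 1 = 51.

51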